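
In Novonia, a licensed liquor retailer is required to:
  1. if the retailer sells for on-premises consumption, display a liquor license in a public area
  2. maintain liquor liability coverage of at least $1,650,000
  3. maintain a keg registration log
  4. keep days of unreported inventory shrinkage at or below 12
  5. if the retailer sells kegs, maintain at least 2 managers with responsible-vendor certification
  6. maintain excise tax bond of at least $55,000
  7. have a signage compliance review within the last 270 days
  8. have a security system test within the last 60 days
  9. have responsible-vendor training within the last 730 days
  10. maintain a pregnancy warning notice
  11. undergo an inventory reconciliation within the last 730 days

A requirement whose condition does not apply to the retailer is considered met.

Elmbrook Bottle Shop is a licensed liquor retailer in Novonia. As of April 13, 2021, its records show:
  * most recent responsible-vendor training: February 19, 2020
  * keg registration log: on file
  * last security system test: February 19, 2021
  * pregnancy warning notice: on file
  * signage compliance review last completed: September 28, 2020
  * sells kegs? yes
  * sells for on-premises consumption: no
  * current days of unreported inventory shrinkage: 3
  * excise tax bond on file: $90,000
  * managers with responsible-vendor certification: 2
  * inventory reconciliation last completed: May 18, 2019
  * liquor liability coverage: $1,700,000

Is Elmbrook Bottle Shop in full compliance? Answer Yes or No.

1. condition 'sells for on-premises consumption' does not hold → requirement n/a → met
2. liquor liability coverage $1,700,000 ≥ $1,650,000 → met
3. keg registration log present → met
4. days of unreported inventory shrinkage 3 ≤ 12 → met
5. condition 'sells kegs' holds; managers with responsible-vendor certification 2 ≥ 2 → met
6. excise tax bond $90,000 ≥ $55,000 → met
7. signage compliance review 197 days ago vs limit 270 → met
8. security system test 53 days ago vs limit 60 → met
9. responsible-vendor training 419 days ago vs limit 730 → met
10. pregnancy warning notice present → met
11. inventory reconciliation 696 days ago vs limit 730 → met
All met.

Yes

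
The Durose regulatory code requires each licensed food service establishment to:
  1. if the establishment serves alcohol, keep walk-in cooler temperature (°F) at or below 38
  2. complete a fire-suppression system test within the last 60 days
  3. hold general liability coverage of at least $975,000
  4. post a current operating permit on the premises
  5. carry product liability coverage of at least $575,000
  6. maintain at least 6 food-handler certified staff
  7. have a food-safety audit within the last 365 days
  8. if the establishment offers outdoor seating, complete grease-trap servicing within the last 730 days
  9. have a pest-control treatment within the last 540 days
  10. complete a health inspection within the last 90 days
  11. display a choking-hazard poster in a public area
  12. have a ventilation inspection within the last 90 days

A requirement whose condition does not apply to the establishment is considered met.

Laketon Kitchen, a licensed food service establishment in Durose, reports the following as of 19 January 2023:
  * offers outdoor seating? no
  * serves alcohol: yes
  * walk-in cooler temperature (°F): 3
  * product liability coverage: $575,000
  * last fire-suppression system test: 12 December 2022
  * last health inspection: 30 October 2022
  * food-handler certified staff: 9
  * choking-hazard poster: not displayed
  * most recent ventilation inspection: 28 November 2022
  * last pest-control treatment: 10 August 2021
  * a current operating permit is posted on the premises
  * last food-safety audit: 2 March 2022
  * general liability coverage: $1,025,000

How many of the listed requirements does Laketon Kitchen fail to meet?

1. condition 'serves alcohol' holds; walk-in cooler temperature (°F) 3 ≤ 38 → met
2. fire-suppression system test 38 days ago vs limit 60 → met
3. general liability coverage $1,025,000 ≥ $975,000 → met
4. current operating permit present → met
5. product liability coverage $575,000 ≥ $575,000 → met
6. food-handler certified staff 9 ≥ 6 → met
7. food-safety audit 323 days ago vs limit 365 → met
8. condition 'offers outdoor seating' does not hold → requirement n/a → met
9. pest-control treatment 527 days ago vs limit 540 → met
10. health inspection 81 days ago vs limit 90 → met
11. choking-hazard poster absent → not met
12. ventilation inspection 52 days ago vs limit 90 → met
Not met: 1 of 12

1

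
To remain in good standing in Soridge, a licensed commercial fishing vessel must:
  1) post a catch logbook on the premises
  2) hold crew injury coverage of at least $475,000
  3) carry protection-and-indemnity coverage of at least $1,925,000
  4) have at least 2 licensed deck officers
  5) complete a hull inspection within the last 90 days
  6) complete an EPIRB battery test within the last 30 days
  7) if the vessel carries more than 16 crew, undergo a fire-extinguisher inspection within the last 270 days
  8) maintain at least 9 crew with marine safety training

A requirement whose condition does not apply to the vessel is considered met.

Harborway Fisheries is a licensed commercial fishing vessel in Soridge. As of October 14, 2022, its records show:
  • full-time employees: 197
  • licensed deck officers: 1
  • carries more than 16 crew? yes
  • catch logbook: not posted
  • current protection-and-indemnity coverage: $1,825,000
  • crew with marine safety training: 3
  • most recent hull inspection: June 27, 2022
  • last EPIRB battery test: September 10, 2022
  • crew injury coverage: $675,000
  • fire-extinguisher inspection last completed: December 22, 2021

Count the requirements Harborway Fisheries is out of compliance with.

7

1. catch logbook absent → not met
2. crew injury coverage $675,000 ≥ $475,000 → met
3. protection-and-indemnity coverage $1,825,000 < $1,925,000 → not met
4. licensed deck officers 1 < 2 → not met
5. hull inspection 109 days ago vs limit 90 → not met
6. EPIRB battery test 34 days ago vs limit 30 → not met
7. condition 'carries more than 16 crew' holds; fire-extinguisher inspection 296 days ago vs limit 270 → not met
8. crew with marine safety training 3 < 9 → not met
Not met: 7 of 8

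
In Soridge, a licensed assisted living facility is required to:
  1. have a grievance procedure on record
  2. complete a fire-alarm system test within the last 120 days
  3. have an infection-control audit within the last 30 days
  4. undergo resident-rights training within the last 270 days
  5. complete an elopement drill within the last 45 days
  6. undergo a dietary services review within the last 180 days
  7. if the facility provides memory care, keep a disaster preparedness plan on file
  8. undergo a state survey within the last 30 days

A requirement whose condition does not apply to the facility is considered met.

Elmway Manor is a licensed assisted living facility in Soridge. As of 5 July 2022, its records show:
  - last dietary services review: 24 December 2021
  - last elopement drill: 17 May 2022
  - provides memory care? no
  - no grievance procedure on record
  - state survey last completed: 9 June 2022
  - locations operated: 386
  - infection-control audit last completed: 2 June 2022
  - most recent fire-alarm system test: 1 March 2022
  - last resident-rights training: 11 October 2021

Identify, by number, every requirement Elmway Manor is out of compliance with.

1, 2, 3, 5, 6

1. grievance procedure absent → not met
2. fire-alarm system test 126 days ago vs limit 120 → not met
3. infection-control audit 33 days ago vs limit 30 → not met
4. resident-rights training 267 days ago vs limit 270 → met
5. elopement drill 49 days ago vs limit 45 → not met
6. dietary services review 193 days ago vs limit 180 → not met
7. condition 'provides memory care' does not hold → requirement n/a → met
8. state survey 26 days ago vs limit 30 → met
Not met: 1, 2, 3, 5, 6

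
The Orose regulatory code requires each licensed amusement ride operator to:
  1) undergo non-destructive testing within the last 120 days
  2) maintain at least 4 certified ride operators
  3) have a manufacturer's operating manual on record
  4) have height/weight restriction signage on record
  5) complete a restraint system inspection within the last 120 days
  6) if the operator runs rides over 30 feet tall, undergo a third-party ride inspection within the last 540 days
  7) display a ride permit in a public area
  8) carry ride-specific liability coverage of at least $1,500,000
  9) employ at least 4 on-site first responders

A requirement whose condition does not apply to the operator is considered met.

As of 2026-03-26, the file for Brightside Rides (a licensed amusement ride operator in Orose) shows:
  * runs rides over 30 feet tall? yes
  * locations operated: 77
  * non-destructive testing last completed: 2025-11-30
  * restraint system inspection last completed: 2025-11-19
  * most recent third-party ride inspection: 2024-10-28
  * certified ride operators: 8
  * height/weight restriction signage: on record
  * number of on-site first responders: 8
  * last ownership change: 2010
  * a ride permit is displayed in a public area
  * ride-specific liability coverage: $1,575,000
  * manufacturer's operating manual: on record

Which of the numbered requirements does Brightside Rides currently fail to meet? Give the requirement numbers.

5

1. non-destructive testing 116 days ago vs limit 120 → met
2. certified ride operators 8 ≥ 4 → met
3. manufacturer's operating manual present → met
4. height/weight restriction signage present → met
5. restraint system inspection 127 days ago vs limit 120 → not met
6. condition 'runs rides over 30 feet tall' holds; third-party ride inspection 514 days ago vs limit 540 → met
7. ride permit present → met
8. ride-specific liability coverage $1,575,000 ≥ $1,500,000 → met
9. on-site first responders 8 ≥ 4 → met
Not met: 5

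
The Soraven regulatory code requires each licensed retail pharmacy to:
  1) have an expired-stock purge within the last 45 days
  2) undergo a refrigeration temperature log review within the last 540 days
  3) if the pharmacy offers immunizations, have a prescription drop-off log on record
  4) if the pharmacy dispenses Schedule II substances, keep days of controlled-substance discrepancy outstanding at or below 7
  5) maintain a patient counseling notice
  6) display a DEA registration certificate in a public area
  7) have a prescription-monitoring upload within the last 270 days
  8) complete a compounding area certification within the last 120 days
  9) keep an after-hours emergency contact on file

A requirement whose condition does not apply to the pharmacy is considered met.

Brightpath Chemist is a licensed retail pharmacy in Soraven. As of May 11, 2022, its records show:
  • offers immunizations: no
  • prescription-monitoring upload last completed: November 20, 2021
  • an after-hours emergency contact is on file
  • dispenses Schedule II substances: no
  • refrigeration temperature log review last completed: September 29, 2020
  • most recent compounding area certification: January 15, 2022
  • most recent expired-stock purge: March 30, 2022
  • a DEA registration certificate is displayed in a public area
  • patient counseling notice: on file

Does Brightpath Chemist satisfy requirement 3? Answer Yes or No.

Yes

3. condition 'offers immunizations' does not hold → requirement n/a → met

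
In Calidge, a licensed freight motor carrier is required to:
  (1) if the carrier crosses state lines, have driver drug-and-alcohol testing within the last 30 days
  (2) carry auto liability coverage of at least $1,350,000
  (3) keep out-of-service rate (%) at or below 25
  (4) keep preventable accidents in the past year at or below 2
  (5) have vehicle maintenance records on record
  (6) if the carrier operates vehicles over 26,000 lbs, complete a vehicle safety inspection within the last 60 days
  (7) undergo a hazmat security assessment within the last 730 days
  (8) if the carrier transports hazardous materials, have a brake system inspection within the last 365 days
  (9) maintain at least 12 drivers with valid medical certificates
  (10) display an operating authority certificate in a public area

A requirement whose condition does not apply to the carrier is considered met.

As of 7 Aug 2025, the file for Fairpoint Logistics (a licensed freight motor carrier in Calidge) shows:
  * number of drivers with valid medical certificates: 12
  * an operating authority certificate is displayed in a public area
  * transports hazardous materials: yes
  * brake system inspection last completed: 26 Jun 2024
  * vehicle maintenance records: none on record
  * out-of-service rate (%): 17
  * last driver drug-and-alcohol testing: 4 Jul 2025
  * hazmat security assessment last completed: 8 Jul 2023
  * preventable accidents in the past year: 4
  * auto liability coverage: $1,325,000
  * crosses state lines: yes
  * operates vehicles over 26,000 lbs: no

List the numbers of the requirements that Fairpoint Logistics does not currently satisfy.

1, 2, 4, 5, 7, 8

1. condition 'crosses state lines' holds; driver drug-and-alcohol testing 34 days ago vs limit 30 → not met
2. auto liability coverage $1,325,000 < $1,350,000 → not met
3. out-of-service rate (%) 17 ≤ 25 → met
4. preventable accidents in the past year 4 > 2 → not met
5. vehicle maintenance records absent → not met
6. condition 'operates vehicles over 26,000 lbs' does not hold → requirement n/a → met
7. hazmat security assessment 761 days ago vs limit 730 → not met
8. condition 'transports hazardous materials' holds; brake system inspection 407 days ago vs limit 365 → not met
9. drivers with valid medical certificates 12 ≥ 12 → met
10. operating authority certificate present → met
Not met: 1, 2, 4, 5, 7, 8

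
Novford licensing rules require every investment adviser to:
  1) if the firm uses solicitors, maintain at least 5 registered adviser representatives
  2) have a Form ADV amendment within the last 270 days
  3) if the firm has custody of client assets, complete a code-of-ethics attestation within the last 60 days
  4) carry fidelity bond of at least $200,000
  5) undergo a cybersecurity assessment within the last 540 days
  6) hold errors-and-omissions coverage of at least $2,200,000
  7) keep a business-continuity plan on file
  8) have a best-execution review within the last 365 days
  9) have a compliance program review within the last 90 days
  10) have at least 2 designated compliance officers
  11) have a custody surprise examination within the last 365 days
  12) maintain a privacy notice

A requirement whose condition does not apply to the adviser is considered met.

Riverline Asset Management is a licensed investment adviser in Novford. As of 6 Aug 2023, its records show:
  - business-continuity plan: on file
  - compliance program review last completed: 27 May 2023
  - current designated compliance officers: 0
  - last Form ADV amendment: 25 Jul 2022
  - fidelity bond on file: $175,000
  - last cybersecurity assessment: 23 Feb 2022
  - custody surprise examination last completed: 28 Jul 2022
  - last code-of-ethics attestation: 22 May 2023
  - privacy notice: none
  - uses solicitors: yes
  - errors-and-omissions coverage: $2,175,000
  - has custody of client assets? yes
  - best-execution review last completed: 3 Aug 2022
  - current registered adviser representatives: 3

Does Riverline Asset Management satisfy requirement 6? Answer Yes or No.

6. errors-and-omissions coverage $2,175,000 < $2,200,000 → not met

No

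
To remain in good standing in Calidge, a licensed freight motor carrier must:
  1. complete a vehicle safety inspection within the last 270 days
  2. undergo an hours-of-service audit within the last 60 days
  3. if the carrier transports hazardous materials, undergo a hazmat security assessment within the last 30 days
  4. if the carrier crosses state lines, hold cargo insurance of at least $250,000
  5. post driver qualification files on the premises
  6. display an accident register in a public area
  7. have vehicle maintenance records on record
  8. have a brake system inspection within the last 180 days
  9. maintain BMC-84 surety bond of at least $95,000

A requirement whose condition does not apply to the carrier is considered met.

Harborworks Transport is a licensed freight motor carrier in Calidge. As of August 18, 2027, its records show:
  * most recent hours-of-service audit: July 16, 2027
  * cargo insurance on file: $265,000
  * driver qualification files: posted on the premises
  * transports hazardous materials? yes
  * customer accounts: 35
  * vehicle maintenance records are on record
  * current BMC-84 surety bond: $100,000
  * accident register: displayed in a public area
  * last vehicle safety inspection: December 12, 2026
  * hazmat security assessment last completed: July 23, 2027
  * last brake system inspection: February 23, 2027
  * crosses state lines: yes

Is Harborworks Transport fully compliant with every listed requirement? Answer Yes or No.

1. vehicle safety inspection 249 days ago vs limit 270 → met
2. hours-of-service audit 33 days ago vs limit 60 → met
3. condition 'transports hazardous materials' holds; hazmat security assessment 26 days ago vs limit 30 → met
4. condition 'crosses state lines' holds; cargo insurance $265,000 ≥ $250,000 → met
5. driver qualification files present → met
6. accident register present → met
7. vehicle maintenance records present → met
8. brake system inspection 176 days ago vs limit 180 → met
9. BMC-84 surety bond $100,000 ≥ $95,000 → met
All met.

Yes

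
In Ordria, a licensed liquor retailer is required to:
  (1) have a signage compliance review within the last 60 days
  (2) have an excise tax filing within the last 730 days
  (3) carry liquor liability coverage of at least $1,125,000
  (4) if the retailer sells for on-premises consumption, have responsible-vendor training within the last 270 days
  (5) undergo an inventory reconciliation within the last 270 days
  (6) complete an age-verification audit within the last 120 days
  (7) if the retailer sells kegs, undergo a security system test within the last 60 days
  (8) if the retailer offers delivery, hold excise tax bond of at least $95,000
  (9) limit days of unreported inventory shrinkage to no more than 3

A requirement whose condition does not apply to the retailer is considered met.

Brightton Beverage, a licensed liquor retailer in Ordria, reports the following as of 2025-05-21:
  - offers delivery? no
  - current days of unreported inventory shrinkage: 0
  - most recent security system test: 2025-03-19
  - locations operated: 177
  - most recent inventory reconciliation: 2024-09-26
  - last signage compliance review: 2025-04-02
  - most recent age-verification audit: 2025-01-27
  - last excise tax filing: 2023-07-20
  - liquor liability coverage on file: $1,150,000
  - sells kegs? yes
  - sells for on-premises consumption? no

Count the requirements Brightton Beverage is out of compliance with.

1. signage compliance review 49 days ago vs limit 60 → met
2. excise tax filing 671 days ago vs limit 730 → met
3. liquor liability coverage $1,150,000 ≥ $1,125,000 → met
4. condition 'sells for on-premises consumption' does not hold → requirement n/a → met
5. inventory reconciliation 237 days ago vs limit 270 → met
6. age-verification audit 114 days ago vs limit 120 → met
7. condition 'sells kegs' holds; security system test 63 days ago vs limit 60 → not met
8. condition 'offers delivery' does not hold → requirement n/a → met
9. days of unreported inventory shrinkage 0 ≤ 3 → met
Not met: 1 of 9

1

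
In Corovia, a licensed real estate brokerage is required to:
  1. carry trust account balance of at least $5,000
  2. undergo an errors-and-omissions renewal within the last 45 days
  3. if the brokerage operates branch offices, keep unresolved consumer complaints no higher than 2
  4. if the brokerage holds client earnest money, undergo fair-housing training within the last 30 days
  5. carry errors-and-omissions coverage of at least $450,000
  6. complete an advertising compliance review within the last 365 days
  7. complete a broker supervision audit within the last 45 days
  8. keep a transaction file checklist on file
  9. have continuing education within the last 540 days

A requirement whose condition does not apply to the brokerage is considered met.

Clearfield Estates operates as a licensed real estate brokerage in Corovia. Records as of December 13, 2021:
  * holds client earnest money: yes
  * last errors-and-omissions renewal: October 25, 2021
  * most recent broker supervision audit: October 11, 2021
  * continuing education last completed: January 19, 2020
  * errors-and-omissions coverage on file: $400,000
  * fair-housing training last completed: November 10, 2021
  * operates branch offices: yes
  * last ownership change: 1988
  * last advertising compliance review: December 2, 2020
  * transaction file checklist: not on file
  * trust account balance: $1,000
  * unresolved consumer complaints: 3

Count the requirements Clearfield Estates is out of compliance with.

9

1. trust account balance $1,000 < $5,000 → not met
2. errors-and-omissions renewal 49 days ago vs limit 45 → not met
3. condition 'operates branch offices' holds; unresolved consumer complaints 3 > 2 → not met
4. condition 'holds client earnest money' holds; fair-housing training 33 days ago vs limit 30 → not met
5. errors-and-omissions coverage $400,000 < $450,000 → not met
6. advertising compliance review 376 days ago vs limit 365 → not met
7. broker supervision audit 63 days ago vs limit 45 → not met
8. transaction file checklist absent → not met
9. continuing education 694 days ago vs limit 540 → not met
Not met: 9 of 9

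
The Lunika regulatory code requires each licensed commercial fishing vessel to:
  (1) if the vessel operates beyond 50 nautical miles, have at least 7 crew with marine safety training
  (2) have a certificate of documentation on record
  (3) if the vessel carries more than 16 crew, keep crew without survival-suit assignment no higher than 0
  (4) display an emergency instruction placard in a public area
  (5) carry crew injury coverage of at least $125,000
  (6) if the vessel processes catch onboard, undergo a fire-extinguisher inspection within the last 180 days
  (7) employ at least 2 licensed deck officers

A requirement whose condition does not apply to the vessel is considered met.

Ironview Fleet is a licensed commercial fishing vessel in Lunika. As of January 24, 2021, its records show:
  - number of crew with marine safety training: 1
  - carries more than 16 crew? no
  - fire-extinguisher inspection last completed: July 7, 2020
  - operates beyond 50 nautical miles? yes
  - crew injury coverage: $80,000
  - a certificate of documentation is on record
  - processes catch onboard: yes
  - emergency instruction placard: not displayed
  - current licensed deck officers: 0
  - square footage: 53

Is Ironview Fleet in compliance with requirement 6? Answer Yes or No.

6. condition 'processes catch onboard' holds; fire-extinguisher inspection 201 days ago vs limit 180 → not met

No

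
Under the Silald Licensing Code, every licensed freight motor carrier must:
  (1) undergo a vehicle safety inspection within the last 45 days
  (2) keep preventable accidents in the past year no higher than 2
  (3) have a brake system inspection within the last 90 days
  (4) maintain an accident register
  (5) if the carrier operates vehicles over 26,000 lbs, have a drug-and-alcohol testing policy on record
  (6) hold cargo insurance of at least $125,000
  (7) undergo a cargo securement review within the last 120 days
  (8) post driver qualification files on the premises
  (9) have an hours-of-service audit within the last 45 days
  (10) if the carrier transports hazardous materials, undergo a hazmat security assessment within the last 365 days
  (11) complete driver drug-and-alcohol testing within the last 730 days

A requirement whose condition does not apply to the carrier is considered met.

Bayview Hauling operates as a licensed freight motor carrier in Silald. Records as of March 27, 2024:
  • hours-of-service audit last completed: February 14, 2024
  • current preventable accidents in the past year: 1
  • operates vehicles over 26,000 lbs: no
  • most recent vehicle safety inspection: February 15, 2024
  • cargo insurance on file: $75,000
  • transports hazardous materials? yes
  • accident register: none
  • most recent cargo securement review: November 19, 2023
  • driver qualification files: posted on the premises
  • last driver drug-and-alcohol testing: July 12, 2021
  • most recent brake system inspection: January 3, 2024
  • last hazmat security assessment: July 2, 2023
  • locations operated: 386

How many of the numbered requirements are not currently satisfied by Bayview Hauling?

4

1. vehicle safety inspection 41 days ago vs limit 45 → met
2. preventable accidents in the past year 1 ≤ 2 → met
3. brake system inspection 84 days ago vs limit 90 → met
4. accident register absent → not met
5. condition 'operates vehicles over 26,000 lbs' does not hold → requirement n/a → met
6. cargo insurance $75,000 < $125,000 → not met
7. cargo securement review 129 days ago vs limit 120 → not met
8. driver qualification files present → met
9. hours-of-service audit 42 days ago vs limit 45 → met
10. condition 'transports hazardous materials' holds; hazmat security assessment 269 days ago vs limit 365 → met
11. driver drug-and-alcohol testing 989 days ago vs limit 730 → not met
Not met: 4 of 11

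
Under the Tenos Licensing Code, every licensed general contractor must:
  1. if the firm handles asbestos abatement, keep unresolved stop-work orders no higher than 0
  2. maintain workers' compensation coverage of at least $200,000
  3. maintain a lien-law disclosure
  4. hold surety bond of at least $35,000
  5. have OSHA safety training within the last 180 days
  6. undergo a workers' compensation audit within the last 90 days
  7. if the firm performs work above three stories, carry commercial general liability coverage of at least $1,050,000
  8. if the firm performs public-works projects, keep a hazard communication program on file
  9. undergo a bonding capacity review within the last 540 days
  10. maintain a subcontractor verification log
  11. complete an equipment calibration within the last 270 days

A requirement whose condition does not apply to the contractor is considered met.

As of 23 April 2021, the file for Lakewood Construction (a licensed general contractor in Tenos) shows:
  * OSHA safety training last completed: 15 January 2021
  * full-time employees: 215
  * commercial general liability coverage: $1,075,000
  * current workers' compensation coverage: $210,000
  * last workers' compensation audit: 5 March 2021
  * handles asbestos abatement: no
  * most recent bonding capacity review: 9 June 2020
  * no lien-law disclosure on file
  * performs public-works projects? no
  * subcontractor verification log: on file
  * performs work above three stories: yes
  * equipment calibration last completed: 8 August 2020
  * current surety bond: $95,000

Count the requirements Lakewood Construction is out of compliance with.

1. condition 'handles asbestos abatement' does not hold → requirement n/a → met
2. workers' compensation coverage $210,000 ≥ $200,000 → met
3. lien-law disclosure absent → not met
4. surety bond $95,000 ≥ $35,000 → met
5. OSHA safety training 98 days ago vs limit 180 → met
6. workers' compensation audit 49 days ago vs limit 90 → met
7. condition 'performs work above three stories' holds; commercial general liability coverage $1,075,000 ≥ $1,050,000 → met
8. condition 'performs public-works projects' does not hold → requirement n/a → met
9. bonding capacity review 318 days ago vs limit 540 → met
10. subcontractor verification log present → met
11. equipment calibration 258 days ago vs limit 270 → met
Not met: 1 of 11

1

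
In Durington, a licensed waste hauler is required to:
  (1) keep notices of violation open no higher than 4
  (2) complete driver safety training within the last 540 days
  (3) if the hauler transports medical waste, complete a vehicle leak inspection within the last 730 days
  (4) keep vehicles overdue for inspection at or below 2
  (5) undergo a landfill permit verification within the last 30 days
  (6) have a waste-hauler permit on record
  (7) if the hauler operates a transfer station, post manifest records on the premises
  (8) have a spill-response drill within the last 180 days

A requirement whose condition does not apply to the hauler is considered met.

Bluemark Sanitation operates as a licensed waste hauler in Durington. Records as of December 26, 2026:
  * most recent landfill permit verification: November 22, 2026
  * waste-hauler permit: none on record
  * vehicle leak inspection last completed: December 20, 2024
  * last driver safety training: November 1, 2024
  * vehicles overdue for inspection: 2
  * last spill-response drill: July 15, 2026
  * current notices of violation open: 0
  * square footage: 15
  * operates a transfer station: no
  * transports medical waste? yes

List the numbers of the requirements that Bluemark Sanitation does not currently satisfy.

2, 3, 5, 6

1. notices of violation open 0 ≤ 4 → met
2. driver safety training 785 days ago vs limit 540 → not met
3. condition 'transports medical waste' holds; vehicle leak inspection 736 days ago vs limit 730 → not met
4. vehicles overdue for inspection 2 ≤ 2 → met
5. landfill permit verification 34 days ago vs limit 30 → not met
6. waste-hauler permit absent → not met
7. condition 'operates a transfer station' does not hold → requirement n/a → met
8. spill-response drill 164 days ago vs limit 180 → met
Not met: 2, 3, 5, 6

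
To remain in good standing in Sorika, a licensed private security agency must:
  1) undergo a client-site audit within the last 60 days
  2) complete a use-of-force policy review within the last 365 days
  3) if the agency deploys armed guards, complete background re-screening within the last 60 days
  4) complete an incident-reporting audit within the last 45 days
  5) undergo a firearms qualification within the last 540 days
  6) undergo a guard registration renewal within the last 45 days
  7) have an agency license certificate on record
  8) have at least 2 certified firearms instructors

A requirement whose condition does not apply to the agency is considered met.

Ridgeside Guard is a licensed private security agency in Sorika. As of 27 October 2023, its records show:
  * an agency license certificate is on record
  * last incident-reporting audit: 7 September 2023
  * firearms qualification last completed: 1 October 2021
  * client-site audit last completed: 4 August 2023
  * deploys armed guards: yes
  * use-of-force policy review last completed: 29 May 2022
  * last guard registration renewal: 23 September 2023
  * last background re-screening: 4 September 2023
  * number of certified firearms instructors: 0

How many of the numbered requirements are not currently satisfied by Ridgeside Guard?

1. client-site audit 84 days ago vs limit 60 → not met
2. use-of-force policy review 516 days ago vs limit 365 → not met
3. condition 'deploys armed guards' holds; background re-screening 53 days ago vs limit 60 → met
4. incident-reporting audit 50 days ago vs limit 45 → not met
5. firearms qualification 756 days ago vs limit 540 → not met
6. guard registration renewal 34 days ago vs limit 45 → met
7. agency license certificate present → met
8. certified firearms instructors 0 < 2 → not met
Not met: 5 of 8

5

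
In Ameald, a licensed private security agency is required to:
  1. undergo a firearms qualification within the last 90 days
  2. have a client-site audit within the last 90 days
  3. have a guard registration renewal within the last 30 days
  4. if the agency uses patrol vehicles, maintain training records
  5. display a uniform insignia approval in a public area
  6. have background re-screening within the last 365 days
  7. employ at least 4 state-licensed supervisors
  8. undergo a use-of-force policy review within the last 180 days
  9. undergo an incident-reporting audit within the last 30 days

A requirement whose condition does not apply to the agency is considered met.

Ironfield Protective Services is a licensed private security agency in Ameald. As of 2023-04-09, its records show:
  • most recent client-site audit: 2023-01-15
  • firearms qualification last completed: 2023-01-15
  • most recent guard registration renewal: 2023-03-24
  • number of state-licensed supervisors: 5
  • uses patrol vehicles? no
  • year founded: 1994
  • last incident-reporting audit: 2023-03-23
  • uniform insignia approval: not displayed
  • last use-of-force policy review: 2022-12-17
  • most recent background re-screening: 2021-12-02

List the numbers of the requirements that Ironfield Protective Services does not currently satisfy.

5, 6

1. firearms qualification 84 days ago vs limit 90 → met
2. client-site audit 84 days ago vs limit 90 → met
3. guard registration renewal 16 days ago vs limit 30 → met
4. condition 'uses patrol vehicles' does not hold → requirement n/a → met
5. uniform insignia approval absent → not met
6. background re-screening 493 days ago vs limit 365 → not met
7. state-licensed supervisors 5 ≥ 4 → met
8. use-of-force policy review 113 days ago vs limit 180 → met
9. incident-reporting audit 17 days ago vs limit 30 → met
Not met: 5, 6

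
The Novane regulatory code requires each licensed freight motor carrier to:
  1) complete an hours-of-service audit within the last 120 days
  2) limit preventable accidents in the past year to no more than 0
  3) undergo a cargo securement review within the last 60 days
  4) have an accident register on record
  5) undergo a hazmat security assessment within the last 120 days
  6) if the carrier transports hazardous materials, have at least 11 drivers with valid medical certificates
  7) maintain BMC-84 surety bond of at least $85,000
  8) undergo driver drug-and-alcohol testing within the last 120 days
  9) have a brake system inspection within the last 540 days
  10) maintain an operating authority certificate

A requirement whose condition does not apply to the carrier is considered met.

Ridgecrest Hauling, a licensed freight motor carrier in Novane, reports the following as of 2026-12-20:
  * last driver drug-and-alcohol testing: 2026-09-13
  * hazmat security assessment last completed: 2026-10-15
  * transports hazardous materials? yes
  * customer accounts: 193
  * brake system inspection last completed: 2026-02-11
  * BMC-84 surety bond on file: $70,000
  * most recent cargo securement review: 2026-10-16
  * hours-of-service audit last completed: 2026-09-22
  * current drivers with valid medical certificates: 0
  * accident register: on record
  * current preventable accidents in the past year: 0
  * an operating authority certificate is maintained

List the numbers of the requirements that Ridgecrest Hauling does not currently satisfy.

1. hours-of-service audit 89 days ago vs limit 120 → met
2. preventable accidents in the past year 0 ≤ 0 → met
3. cargo securement review 65 days ago vs limit 60 → not met
4. accident register present → met
5. hazmat security assessment 66 days ago vs limit 120 → met
6. condition 'transports hazardous materials' holds; drivers with valid medical certificates 0 < 11 → not met
7. BMC-84 surety bond $70,000 < $85,000 → not met
8. driver drug-and-alcohol testing 98 days ago vs limit 120 → met
9. brake system inspection 312 days ago vs limit 540 → met
10. operating authority certificate present → met
Not met: 3, 6, 7

3, 6, 7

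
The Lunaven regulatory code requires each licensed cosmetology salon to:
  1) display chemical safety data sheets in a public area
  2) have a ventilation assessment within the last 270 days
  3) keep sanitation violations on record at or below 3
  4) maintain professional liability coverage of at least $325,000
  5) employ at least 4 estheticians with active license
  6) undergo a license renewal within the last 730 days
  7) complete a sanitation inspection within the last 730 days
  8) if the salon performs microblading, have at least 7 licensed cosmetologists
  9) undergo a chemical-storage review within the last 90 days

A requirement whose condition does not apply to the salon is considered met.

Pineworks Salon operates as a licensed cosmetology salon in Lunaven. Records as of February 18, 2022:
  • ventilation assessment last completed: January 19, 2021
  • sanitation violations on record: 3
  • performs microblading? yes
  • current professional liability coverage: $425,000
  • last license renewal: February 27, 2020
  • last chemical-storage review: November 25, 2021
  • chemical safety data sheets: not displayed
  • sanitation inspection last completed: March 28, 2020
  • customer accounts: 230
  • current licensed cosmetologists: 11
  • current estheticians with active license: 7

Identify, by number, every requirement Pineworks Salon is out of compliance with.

1. chemical safety data sheets absent → not met
2. ventilation assessment 395 days ago vs limit 270 → not met
3. sanitation violations on record 3 ≤ 3 → met
4. professional liability coverage $425,000 ≥ $325,000 → met
5. estheticians with active license 7 ≥ 4 → met
6. license renewal 722 days ago vs limit 730 → met
7. sanitation inspection 692 days ago vs limit 730 → met
8. condition 'performs microblading' holds; licensed cosmetologists 11 ≥ 7 → met
9. chemical-storage review 85 days ago vs limit 90 → met
Not met: 1, 2

1, 2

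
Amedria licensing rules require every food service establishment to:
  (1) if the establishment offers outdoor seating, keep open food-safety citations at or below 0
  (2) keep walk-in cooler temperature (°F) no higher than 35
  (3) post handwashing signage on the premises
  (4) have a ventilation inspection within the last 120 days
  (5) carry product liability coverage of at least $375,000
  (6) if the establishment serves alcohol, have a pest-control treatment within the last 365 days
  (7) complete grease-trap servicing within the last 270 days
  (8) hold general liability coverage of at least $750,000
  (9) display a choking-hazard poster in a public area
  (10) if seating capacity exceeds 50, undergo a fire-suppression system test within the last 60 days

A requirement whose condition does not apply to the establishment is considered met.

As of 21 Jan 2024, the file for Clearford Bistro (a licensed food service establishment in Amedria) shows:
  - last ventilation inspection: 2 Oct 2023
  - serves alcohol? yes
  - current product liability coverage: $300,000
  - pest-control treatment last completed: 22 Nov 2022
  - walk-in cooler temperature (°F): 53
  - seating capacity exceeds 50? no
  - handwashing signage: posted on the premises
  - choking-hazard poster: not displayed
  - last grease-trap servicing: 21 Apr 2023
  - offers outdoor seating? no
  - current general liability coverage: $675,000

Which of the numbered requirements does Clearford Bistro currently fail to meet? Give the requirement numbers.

2, 5, 6, 7, 8, 9

1. condition 'offers outdoor seating' does not hold → requirement n/a → met
2. walk-in cooler temperature (°F) 53 > 35 → not met
3. handwashing signage present → met
4. ventilation inspection 111 days ago vs limit 120 → met
5. product liability coverage $300,000 < $375,000 → not met
6. condition 'serves alcohol' holds; pest-control treatment 425 days ago vs limit 365 → not met
7. grease-trap servicing 275 days ago vs limit 270 → not met
8. general liability coverage $675,000 < $750,000 → not met
9. choking-hazard poster absent → not met
10. condition 'seating capacity exceeds 50' does not hold → requirement n/a → met
Not met: 2, 5, 6, 7, 8, 9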